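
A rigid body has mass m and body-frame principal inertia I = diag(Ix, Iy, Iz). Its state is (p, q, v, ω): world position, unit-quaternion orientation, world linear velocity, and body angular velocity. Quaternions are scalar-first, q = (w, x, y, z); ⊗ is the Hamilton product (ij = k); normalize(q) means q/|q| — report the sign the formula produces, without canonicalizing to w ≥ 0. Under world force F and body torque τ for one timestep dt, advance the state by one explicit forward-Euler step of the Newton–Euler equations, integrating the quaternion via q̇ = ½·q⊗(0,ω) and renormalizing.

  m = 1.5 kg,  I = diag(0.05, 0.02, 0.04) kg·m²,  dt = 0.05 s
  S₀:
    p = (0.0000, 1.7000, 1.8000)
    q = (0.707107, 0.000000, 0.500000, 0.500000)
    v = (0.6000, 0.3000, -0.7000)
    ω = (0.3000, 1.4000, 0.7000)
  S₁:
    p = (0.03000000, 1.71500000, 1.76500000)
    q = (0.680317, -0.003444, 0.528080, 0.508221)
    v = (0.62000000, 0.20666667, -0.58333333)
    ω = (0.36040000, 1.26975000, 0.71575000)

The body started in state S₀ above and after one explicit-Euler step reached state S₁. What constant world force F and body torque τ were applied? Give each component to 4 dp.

F = (0.6000, -2.8000, 3.5000)
τ = (0.0800, -0.0500, 0.0000)

Δv = v₁−v₀ = (0.02000000, -0.09333333, 0.11666667)
F = m·Δv/dt = (0.6000, -2.8000, 3.5000)
Δω = ω₁−ω₀ = (0.06040000, -0.13025000, 0.01575000)
gyro term ω₀×Iω₀ = (0.0196, 0.0021, -0.0126)
I·α + gyro = (0.0800, -0.0500, 0.0000)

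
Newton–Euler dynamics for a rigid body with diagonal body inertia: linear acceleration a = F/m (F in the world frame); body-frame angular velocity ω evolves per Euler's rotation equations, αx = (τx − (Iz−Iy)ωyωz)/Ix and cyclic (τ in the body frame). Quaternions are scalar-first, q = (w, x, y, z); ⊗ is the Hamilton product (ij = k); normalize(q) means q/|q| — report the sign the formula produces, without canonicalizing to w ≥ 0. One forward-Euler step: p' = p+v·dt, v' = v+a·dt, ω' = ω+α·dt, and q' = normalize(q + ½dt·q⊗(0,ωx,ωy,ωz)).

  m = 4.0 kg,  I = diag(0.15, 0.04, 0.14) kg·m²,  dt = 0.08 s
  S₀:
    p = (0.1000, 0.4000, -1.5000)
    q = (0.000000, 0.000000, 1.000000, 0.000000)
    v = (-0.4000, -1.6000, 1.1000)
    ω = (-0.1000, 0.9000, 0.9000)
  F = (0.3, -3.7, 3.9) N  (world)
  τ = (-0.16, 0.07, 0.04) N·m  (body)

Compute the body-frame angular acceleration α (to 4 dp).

α = (-1.6067, 1.7725, 0.2150)

precession coupling ω×(Iω) = (0.0810, -0.0009, 0.0099)
(τ − ω×Iω)/I = (-1.6067, 1.7725, 0.2150)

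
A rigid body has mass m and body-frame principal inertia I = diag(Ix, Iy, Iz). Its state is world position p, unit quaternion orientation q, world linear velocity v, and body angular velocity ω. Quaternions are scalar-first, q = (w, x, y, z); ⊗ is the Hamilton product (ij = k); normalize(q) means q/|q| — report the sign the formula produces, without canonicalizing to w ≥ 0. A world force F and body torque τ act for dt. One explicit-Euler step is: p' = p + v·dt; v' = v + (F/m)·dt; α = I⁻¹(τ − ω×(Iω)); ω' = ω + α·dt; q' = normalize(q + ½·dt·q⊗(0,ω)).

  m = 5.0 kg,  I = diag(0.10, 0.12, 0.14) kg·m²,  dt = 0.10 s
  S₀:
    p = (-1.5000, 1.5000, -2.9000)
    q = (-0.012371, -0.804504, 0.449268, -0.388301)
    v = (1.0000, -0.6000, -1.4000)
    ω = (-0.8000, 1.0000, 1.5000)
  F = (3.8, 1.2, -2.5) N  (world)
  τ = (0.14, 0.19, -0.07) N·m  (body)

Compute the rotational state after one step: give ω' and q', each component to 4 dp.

angular accel α = (1.1000, 1.1833, -0.3857)
ω' = ω + α·dt = (-0.6900, 1.1183, 1.4614)
2q̇ = q⊗(0,ω) = (-0.5104197, 1.0720998, 1.5050258, -0.4636461)
q + ½dt·q⊗(0,ω), renormalized = (-0.0377, -0.7473, 0.5220, -0.4095)

ω' = (-0.6900, 1.1183, 1.4614)
q' = (-0.0377, -0.7473, 0.5220, -0.4095)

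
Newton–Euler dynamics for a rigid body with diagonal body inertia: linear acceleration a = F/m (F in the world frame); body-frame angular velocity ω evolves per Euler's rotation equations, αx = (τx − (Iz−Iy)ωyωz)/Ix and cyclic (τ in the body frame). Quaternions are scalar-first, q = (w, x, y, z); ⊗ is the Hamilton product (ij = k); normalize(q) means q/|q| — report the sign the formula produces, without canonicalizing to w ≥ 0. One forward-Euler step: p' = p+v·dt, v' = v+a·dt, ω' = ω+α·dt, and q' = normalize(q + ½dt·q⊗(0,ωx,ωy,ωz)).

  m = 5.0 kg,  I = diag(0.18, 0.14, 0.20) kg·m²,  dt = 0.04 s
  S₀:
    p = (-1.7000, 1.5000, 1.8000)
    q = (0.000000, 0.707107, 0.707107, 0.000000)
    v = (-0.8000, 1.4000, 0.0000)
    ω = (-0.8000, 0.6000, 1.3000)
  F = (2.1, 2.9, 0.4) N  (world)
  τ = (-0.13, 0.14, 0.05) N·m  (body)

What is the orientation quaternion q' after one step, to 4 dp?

q' = (0.0028, 0.7251, 0.6884, 0.0198)

q⊗(0,ω) = (0.1414214, 0.9192391, -0.9192391, 0.9899498)
q + ½dt·q⊗(0,ω), renormalized = (0.0028, 0.7251, 0.6884, 0.0198)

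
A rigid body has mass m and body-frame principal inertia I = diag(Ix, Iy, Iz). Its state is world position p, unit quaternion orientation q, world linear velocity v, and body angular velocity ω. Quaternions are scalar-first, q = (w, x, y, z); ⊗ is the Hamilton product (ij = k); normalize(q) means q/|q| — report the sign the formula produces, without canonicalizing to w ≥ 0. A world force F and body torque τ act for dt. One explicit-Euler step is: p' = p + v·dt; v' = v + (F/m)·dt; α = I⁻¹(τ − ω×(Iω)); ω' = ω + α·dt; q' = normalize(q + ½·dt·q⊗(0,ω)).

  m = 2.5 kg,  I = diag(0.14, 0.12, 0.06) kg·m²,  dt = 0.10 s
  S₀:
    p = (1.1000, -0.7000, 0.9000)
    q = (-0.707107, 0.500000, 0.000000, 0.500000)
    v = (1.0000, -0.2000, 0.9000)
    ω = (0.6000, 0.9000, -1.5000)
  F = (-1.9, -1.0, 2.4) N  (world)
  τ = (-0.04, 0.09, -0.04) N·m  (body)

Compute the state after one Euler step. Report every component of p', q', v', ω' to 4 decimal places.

angular accel α = (-0.8643, 1.3500, -0.4867)
ω + α·dt = (0.5136, 1.0350, -1.5487)
q⊗(0,ω) = (0.4500000, -0.8742642, 0.4136037, 1.5106605)
q + ½dt·q⊗(0,ω), renormalized = (-0.6817, 0.4543, 0.0206, 0.5731)
a = (-0.7600, -0.4000, 0.9600)
p' = p + v·dt = (1.2000, -0.7200, 0.9900)
v + (F/m)dt = (0.9240, -0.2400, 0.9960)

p' = (1.2000, -0.7200, 0.9900)
q' = (-0.6817, 0.4543, 0.0206, 0.5731)
v' = (0.9240, -0.2400, 0.9960)
ω' = (0.5136, 1.0350, -1.5487)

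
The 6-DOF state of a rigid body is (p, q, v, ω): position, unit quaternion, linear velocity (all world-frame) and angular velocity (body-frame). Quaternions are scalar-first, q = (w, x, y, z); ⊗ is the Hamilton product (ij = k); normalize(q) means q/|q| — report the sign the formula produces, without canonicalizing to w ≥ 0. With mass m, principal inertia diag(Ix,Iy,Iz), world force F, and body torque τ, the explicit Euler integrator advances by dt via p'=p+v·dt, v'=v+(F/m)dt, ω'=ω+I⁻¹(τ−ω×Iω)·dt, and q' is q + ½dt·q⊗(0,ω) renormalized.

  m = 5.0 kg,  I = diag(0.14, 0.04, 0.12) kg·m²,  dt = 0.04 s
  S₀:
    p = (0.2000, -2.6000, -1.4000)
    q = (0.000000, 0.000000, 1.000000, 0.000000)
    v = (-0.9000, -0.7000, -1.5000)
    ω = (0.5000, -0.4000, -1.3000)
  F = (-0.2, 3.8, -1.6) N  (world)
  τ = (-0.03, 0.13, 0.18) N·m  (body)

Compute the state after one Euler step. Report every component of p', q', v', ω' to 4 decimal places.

gyro term ω×Iω = (0.0416, -0.0130, 0.0200)
(τ − ω×Iω)/I = (-0.5114, 3.5750, 1.3333)
new body rate ω' = (0.4795, -0.2570, -1.2467)
q⊗(0,ω) = (0.4000000, -1.3000000, 0.0000000, -0.5000000)
q + ½dt·q⊗(0,ω), renormalized = (0.0080, -0.0260, 0.9996, -0.0100)
new position p' = (0.1640, -2.6280, -1.4600)
v' = v + a·dt = (-0.9016, -0.6696, -1.5128)

p' = (0.1640, -2.6280, -1.4600)
q' = (0.0080, -0.0260, 0.9996, -0.0100)
v' = (-0.9016, -0.6696, -1.5128)
ω' = (0.4795, -0.2570, -1.2467)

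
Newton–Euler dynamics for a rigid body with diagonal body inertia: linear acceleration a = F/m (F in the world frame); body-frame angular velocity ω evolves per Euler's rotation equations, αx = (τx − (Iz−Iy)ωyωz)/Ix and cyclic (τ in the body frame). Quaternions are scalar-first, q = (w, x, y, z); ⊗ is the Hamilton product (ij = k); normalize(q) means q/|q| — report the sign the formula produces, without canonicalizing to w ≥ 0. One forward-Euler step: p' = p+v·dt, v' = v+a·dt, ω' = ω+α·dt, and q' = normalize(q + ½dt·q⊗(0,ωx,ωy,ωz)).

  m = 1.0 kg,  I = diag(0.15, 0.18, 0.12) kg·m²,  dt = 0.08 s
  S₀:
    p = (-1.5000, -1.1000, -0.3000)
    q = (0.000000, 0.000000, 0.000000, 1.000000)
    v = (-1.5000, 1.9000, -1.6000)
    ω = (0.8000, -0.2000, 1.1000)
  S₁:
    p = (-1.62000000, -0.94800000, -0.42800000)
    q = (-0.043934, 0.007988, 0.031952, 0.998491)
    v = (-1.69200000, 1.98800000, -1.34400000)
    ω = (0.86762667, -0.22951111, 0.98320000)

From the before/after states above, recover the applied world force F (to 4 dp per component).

velocity change Δv = (-0.19200000, 0.08800000, 0.25600000)
m·(v₁−v₀)/dt = (-2.4000, 1.1000, 3.2000)

F = (-2.4000, 1.1000, 3.2000)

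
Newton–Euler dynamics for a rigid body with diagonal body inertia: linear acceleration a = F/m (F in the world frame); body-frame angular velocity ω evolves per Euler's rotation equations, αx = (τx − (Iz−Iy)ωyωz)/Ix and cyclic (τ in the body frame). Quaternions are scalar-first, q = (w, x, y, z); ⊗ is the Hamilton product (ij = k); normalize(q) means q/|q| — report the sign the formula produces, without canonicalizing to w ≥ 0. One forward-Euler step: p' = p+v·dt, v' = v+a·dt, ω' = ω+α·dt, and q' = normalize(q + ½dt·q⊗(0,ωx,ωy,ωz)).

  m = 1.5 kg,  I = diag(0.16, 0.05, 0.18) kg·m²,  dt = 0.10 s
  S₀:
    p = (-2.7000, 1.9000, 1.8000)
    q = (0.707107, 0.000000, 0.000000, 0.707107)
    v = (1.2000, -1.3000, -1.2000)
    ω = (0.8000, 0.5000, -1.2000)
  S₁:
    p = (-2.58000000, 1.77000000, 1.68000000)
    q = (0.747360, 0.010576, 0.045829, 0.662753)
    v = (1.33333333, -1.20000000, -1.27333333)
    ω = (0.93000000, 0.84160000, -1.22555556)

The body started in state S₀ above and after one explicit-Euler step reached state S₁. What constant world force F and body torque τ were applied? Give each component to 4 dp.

v₁ − v₀ = (0.13333333, 0.10000000, -0.07333333)
applied force F = (2.0000, 1.5000, -1.1000)
Δω = ω₁−ω₀ = (0.13000000, 0.34160000, -0.02555556)
τ = I·(Δω/dt) + ω₀×(Iω₀) = (0.1300, 0.1900, -0.0900)

F = (2.0000, 1.5000, -1.1000)
τ = (0.1300, 0.1900, -0.0900)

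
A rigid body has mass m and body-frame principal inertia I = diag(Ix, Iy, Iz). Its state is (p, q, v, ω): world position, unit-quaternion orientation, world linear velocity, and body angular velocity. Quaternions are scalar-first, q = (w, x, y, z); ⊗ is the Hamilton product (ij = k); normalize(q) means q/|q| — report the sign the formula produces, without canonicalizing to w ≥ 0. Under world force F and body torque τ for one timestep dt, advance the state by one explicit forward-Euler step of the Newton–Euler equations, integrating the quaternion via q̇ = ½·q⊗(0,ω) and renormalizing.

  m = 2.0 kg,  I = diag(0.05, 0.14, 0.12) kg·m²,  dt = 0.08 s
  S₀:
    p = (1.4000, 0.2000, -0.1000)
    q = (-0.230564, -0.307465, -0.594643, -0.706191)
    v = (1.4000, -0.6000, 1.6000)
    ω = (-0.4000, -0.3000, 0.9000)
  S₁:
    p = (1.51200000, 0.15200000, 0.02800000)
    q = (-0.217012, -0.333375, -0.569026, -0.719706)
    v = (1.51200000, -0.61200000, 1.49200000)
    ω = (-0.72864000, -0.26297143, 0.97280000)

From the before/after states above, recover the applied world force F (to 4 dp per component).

F = (2.8000, -0.3000, -2.7000)

v₁ − v₀ = (0.11200000, -0.01200000, -0.10800000)
F = m·Δv/dt = (2.8000, -0.3000, -2.7000)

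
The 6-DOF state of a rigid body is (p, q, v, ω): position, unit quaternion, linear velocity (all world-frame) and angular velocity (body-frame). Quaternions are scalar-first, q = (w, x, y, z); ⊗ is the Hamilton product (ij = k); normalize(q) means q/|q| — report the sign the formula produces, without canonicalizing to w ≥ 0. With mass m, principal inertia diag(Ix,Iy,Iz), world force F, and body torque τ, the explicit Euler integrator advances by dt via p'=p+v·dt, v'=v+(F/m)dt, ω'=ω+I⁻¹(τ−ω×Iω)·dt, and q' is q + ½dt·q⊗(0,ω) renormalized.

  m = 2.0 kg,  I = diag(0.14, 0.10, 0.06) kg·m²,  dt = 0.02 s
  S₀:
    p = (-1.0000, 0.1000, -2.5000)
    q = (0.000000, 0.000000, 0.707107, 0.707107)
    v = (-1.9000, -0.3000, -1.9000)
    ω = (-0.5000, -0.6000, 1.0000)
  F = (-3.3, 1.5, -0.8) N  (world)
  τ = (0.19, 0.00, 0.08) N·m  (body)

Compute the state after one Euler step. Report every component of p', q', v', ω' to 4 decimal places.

p' = (-1.0380, 0.0940, -2.5380)
q' = (-0.0028, 0.0113, 0.7035, 0.7106)
v' = (-1.9330, -0.2850, -1.9080)
ω' = (-0.4763, -0.5920, 1.0307)

ω×(Iω) gyroscopic = (0.0240, -0.0400, -0.0120)
(τ − ω×Iω)/I = (1.1857, 0.4000, 1.5333)
ω + α·dt = (-0.4763, -0.5920, 1.0307)
2q̇ = q⊗(0,ω) = (-0.2828428, 1.1313712, -0.3535535, 0.3535535)
q' = normalize(q + ½dt·q⊗(0,ω)) = (-0.0028, 0.0113, 0.7035, 0.7106)
a = (-1.6500, 0.7500, -0.4000)
new position p' = (-1.0380, 0.0940, -2.5380)
v + (F/m)dt = (-1.9330, -0.2850, -1.9080)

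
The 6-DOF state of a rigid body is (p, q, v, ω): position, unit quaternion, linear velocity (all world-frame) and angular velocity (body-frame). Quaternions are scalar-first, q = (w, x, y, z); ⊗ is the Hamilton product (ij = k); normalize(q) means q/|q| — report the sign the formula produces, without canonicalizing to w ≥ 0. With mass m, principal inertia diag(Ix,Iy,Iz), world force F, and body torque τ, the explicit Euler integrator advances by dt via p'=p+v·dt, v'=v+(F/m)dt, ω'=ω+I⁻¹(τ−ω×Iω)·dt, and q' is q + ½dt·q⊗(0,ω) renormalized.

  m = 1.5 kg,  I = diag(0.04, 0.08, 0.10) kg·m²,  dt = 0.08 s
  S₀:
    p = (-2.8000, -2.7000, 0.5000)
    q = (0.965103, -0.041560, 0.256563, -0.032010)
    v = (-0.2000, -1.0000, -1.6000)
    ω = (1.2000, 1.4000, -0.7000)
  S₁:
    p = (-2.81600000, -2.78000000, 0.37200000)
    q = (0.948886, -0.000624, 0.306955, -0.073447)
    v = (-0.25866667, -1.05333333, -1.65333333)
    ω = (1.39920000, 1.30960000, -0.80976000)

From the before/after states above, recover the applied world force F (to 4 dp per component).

F = (-1.1000, -1.0000, -1.0000)

velocity change Δv = (-0.05866667, -0.05333333, -0.05333333)
applied force F = (-1.1000, -1.0000, -1.0000)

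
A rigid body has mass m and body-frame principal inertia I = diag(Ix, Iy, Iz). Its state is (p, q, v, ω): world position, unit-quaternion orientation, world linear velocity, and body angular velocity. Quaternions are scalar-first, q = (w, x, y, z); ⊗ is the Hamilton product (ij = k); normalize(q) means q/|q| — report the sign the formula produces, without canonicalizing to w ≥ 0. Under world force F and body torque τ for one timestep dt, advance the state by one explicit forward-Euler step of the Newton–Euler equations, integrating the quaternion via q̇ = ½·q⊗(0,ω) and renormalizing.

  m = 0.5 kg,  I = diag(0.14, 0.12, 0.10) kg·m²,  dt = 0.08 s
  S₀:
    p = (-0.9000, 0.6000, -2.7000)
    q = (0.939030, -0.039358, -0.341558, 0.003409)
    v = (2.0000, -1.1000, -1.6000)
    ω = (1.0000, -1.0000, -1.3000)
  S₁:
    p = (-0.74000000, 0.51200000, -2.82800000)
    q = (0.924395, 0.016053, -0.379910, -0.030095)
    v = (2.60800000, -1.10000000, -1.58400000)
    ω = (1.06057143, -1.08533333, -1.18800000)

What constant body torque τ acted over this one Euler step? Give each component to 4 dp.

τ = (0.0800, -0.1800, 0.1600)

ω₁ − ω₀ = (0.06057143, -0.08533333, 0.11200000)
I·α + gyro = (0.0800, -0.1800, 0.1600)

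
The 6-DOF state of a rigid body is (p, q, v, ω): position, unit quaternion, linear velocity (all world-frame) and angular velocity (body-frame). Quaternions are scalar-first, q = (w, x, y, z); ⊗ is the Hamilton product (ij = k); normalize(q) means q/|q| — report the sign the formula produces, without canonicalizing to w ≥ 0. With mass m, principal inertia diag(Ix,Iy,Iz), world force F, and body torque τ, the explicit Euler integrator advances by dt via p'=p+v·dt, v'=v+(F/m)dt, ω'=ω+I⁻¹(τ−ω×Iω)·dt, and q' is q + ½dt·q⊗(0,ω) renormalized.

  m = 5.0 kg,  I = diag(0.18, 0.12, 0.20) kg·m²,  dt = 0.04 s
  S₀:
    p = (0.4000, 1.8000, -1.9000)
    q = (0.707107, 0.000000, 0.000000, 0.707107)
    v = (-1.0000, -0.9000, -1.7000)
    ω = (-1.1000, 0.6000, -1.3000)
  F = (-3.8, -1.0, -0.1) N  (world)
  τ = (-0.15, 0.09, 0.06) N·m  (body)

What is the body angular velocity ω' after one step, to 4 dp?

ω' = (-1.1195, 0.6395, -1.2959)

gyro term ω×Iω = (-0.0624, -0.0286, 0.0396)
(τ − ω×Iω)/I = (-0.4867, 0.9883, 0.1020)
ω + α·dt = (-1.1195, 0.6395, -1.2959)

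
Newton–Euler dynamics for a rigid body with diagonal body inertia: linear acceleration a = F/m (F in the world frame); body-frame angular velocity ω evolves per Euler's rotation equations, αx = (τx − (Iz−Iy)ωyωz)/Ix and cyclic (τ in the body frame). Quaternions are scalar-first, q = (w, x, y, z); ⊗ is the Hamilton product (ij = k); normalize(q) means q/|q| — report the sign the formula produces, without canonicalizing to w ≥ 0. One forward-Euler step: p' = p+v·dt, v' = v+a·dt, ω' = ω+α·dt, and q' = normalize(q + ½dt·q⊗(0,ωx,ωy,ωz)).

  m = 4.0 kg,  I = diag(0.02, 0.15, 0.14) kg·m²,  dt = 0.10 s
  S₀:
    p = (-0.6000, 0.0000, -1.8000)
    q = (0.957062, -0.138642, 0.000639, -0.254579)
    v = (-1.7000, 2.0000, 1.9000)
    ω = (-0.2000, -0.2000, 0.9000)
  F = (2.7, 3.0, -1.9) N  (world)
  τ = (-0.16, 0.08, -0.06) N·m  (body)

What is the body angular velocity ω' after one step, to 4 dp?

(τ − ω×Iω)/I = (-8.0900, 0.3893, -0.4657)
ω' = ω + α·dt = (-1.0090, -0.1611, 0.8534)

ω' = (-1.0090, -0.1611, 0.8534)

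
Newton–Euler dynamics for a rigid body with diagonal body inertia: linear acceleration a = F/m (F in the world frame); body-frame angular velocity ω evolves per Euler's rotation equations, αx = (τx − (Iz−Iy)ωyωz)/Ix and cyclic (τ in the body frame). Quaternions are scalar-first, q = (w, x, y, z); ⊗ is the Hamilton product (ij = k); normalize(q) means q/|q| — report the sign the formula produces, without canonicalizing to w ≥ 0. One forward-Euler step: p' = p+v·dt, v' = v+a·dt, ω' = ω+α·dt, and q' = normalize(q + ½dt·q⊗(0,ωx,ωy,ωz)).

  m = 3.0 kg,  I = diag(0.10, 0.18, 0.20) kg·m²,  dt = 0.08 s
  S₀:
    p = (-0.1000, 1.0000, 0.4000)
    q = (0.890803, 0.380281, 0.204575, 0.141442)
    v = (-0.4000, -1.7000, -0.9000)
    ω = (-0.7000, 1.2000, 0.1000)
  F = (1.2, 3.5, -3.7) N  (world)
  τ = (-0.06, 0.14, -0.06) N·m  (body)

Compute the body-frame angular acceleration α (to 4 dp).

α = (-0.6240, 0.7389, 0.0360)

gyro term ω×Iω = (0.0024, 0.0070, -0.0672)
α = I⁻¹(τ − ω×Iω) = (-0.6240, 0.7389, 0.0360)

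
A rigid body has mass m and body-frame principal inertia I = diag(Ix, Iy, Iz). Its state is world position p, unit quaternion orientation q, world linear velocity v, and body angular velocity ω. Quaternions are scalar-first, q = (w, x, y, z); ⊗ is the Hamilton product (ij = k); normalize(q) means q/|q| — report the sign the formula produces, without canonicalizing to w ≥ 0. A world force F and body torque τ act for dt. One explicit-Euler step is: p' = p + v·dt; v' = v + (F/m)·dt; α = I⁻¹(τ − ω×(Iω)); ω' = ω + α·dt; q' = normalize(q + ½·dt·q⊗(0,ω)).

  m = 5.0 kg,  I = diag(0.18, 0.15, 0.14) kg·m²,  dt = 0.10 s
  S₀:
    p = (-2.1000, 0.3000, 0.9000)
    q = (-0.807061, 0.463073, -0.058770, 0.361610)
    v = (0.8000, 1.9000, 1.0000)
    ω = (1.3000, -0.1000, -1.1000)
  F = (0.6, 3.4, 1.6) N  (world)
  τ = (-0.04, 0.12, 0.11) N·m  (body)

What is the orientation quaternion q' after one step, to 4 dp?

q' = (-0.8146, 0.4142, -0.0057, 0.4060)

Hamilton product q⊗(0,ω) = (-0.2101009, -0.9483713, 1.0601794, 0.9178608)
updated quaternion q' = (-0.8146, 0.4142, -0.0057, 0.4060)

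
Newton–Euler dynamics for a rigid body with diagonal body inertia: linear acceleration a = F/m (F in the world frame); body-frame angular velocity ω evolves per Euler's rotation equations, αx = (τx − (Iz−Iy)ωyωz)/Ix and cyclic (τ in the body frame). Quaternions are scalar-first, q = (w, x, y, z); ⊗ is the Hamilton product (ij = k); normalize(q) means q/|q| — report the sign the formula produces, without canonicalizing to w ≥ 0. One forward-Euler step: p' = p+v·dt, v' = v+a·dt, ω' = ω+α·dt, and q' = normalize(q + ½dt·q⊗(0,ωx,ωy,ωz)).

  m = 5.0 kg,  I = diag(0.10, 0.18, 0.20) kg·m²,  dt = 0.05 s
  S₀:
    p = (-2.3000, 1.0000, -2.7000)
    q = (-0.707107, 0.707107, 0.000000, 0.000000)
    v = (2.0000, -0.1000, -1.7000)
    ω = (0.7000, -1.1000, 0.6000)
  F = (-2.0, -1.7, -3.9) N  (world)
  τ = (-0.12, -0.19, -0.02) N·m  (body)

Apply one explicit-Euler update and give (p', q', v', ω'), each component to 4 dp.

p' = (-2.2000, 0.9950, -2.7850)
q' = (-0.7190, 0.6943, 0.0088, -0.0300)
v' = (1.9800, -0.1170, -1.7390)
ω' = (0.6466, -1.1411, 0.6104)

α = I⁻¹(τ − ω×Iω) = (-1.0680, -0.8222, 0.2080)
ω + α·dt = (0.6466, -1.1411, 0.6104)
q⊗(0,ω) = (-0.4949749, -0.4949749, 0.3535535, -1.2020819)
q' = normalize(q + ½dt·q⊗(0,ω)) = (-0.7190, 0.6943, 0.0088, -0.0300)
p' = p + v·dt = (-2.2000, 0.9950, -2.7850)
new velocity v' = (1.9800, -0.1170, -1.7390)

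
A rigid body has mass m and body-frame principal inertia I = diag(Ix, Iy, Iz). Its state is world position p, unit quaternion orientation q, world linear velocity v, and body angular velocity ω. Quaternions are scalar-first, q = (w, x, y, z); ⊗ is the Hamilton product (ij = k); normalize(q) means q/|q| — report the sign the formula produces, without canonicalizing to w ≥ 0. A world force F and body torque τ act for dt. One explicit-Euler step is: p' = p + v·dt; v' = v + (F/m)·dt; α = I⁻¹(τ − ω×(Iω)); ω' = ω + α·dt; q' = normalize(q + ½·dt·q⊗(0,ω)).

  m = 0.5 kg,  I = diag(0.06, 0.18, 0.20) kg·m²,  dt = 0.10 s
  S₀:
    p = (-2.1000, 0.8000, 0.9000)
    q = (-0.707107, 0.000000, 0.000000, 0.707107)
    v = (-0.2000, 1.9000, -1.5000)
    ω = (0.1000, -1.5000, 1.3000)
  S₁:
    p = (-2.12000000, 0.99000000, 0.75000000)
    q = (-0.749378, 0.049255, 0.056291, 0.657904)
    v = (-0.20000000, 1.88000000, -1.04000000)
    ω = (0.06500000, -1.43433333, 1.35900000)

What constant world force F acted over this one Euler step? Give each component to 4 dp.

F = (0.0000, -0.1000, 2.3000)

velocity change Δv = (0.00000000, -0.02000000, 0.46000000)
applied force F = (0.0000, -0.1000, 2.3000)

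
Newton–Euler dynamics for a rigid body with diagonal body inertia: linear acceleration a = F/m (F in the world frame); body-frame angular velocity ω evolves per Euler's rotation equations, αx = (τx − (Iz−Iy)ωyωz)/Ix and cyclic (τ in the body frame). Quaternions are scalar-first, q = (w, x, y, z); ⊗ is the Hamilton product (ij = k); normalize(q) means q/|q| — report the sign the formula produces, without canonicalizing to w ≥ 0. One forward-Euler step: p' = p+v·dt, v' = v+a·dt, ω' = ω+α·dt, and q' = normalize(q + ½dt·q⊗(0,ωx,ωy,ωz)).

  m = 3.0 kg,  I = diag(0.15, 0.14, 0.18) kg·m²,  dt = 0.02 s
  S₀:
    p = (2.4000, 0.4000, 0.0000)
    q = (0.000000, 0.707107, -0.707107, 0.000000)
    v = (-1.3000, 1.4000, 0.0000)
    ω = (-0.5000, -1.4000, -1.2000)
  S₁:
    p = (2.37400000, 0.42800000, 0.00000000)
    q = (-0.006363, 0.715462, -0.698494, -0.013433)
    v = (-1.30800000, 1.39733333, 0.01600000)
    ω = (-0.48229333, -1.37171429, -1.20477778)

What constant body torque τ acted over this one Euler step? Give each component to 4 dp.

τ = (0.2000, 0.1800, -0.0500)

rate change Δω = (0.01770667, 0.02828571, -0.00477778)
ω₀×(Iω₀) = (0.0672, -0.0180, -0.0070)
I·α + gyro = (0.2000, 0.1800, -0.0500)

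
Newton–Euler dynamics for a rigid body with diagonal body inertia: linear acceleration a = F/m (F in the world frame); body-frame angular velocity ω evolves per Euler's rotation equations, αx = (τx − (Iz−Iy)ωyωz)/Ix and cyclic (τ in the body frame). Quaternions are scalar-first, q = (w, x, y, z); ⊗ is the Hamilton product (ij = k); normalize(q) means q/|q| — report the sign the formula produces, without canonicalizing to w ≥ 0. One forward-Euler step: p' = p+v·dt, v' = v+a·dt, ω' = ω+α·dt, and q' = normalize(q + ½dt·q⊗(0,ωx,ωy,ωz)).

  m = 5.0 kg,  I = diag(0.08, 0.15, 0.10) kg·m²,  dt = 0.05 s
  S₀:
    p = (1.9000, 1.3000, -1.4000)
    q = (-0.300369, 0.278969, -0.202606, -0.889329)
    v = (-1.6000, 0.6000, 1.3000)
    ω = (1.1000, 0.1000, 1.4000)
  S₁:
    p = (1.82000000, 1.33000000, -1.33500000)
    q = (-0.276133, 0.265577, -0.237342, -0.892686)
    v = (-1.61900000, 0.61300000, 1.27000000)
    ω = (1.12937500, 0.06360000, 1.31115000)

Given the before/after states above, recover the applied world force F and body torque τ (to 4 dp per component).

F = (-1.9000, 1.3000, -3.0000)
τ = (0.0400, -0.1400, -0.1700)

Δω = ω₁−ω₀ = (0.02937500, -0.03640000, -0.08885000)
ω₀×(Iω₀) = (-0.0070, -0.0308, 0.0077)
I·α + gyro = (0.0400, -0.1400, -0.1700)
Δv = v₁−v₀ = (-0.01900000, 0.01300000, -0.03000000)
applied force F = (-1.9000, 1.3000, -3.0000)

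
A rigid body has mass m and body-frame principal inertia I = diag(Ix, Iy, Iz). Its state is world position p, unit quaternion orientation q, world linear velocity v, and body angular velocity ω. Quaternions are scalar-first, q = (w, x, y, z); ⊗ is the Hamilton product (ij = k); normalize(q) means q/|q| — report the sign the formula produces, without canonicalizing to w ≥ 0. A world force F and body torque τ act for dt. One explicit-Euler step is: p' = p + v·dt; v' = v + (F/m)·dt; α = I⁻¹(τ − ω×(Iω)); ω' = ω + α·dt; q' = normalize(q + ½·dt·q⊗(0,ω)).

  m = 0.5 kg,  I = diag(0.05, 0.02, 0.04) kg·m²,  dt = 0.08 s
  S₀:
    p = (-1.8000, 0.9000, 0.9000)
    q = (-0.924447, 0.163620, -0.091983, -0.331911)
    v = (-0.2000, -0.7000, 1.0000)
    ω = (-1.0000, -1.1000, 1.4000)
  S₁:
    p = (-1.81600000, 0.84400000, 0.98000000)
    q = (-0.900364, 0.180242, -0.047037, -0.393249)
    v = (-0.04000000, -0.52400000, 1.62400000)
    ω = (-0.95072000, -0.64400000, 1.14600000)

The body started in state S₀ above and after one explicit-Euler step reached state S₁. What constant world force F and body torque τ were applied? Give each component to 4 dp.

Δω = ω₁−ω₀ = (0.04928000, 0.45600000, -0.25400000)
ω₀×(Iω₀) = (-0.0308, -0.0140, -0.0330)
I·α + gyro = (0.0000, 0.1000, -0.1600)
v₁ − v₀ = (0.16000000, 0.17600000, 0.62400000)
m·(v₁−v₀)/dt = (1.0000, 1.1000, 3.9000)

F = (1.0000, 1.1000, 3.9000)
τ = (0.0000, 0.1000, -0.1600)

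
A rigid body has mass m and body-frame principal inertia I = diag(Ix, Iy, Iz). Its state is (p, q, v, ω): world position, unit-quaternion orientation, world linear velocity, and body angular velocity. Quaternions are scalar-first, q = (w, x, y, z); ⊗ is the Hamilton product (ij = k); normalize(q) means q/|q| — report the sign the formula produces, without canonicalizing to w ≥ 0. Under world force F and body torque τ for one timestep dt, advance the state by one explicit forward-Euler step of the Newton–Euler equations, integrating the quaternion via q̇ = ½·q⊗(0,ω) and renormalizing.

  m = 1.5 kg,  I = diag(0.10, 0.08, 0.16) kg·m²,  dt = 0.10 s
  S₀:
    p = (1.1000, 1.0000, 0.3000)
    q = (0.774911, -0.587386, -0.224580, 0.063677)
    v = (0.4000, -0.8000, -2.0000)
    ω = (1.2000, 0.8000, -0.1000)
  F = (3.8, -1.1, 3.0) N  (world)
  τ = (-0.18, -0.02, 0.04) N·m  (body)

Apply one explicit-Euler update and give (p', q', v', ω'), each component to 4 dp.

precession coupling ω×(Iω) = (-0.0064, 0.0072, -0.0192)
angular accel α = (-1.7360, -0.3400, 0.3700)
ω + α·dt = (1.0264, 0.7660, -0.0630)
Hamilton product q⊗(0,ω) = (0.8908949, 0.9014096, 0.6376026, -0.2779039)
updated quaternion q' = (0.8173, -0.5409, -0.1922, 0.0497)
p' = p + v·dt = (1.1400, 0.9200, 0.1000)
new velocity v' = (0.6533, -0.8733, -1.8000)

p' = (1.1400, 0.9200, 0.1000)
q' = (0.8173, -0.5409, -0.1922, 0.0497)
v' = (0.6533, -0.8733, -1.8000)
ω' = (1.0264, 0.7660, -0.0630)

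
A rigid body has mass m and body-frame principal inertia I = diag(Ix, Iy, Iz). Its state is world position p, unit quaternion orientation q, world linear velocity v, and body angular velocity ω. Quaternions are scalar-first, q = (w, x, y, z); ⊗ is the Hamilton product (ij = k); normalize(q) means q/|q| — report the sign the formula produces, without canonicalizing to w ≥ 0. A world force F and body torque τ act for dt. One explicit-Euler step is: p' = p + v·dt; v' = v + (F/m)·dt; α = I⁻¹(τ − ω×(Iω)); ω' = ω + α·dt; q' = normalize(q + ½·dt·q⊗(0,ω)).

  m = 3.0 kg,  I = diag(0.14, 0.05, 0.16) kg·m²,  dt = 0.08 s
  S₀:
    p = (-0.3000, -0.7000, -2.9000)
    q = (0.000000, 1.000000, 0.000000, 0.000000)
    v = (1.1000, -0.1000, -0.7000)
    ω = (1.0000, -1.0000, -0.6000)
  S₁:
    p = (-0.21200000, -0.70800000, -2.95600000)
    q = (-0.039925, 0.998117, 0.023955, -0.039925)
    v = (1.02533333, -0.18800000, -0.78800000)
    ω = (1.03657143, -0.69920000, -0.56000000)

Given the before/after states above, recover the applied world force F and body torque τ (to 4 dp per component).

F = (-2.8000, -3.3000, -3.3000)
τ = (0.1300, 0.2000, 0.1700)

rate change Δω = (0.03657143, 0.30080000, 0.04000000)
precession coupling = (0.0660, 0.0120, 0.0900)
I·α + gyro = (0.1300, 0.2000, 0.1700)
v₁ − v₀ = (-0.07466667, -0.08800000, -0.08800000)
m·(v₁−v₀)/dt = (-2.8000, -3.3000, -3.3000)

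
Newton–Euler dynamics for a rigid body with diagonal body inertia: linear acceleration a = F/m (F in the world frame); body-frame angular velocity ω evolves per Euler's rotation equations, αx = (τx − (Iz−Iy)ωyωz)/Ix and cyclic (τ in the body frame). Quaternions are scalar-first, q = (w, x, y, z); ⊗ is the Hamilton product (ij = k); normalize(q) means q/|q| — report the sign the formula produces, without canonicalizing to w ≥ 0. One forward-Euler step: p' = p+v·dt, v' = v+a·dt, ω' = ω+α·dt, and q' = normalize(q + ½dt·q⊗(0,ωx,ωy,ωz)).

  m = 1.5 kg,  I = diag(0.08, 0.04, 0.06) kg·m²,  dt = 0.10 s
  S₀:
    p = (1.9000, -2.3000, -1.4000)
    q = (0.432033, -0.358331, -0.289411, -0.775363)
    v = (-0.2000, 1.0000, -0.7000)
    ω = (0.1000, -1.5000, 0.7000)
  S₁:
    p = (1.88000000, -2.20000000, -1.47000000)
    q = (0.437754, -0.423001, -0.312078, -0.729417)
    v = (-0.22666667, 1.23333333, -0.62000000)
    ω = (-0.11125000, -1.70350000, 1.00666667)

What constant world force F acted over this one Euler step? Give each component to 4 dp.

v₁ − v₀ = (-0.02666667, 0.23333333, 0.08000000)
applied force F = (-0.4000, 3.5000, 1.2000)

F = (-0.4000, 3.5000, 1.2000)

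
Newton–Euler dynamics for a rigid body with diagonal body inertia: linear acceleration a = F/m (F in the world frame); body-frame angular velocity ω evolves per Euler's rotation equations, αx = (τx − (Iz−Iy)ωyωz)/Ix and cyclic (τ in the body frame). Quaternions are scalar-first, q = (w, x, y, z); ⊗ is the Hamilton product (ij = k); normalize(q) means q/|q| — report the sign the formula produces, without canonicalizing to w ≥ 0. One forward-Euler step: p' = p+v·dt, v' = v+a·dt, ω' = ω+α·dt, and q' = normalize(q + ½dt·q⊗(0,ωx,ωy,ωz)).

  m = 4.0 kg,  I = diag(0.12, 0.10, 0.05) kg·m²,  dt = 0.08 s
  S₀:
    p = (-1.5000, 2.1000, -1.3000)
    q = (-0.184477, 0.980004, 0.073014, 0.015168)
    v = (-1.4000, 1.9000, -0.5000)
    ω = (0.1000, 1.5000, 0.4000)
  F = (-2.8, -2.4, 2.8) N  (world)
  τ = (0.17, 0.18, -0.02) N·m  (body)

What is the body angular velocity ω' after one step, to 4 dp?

ω' = (0.2333, 1.6418, 0.3728)

ω×(Iω) gyroscopic = (-0.0300, 0.0028, -0.0030)
(τ − ω×Iω)/I = (1.6667, 1.7720, -0.3400)
ω' = ω + α·dt = (0.2333, 1.6418, 0.3728)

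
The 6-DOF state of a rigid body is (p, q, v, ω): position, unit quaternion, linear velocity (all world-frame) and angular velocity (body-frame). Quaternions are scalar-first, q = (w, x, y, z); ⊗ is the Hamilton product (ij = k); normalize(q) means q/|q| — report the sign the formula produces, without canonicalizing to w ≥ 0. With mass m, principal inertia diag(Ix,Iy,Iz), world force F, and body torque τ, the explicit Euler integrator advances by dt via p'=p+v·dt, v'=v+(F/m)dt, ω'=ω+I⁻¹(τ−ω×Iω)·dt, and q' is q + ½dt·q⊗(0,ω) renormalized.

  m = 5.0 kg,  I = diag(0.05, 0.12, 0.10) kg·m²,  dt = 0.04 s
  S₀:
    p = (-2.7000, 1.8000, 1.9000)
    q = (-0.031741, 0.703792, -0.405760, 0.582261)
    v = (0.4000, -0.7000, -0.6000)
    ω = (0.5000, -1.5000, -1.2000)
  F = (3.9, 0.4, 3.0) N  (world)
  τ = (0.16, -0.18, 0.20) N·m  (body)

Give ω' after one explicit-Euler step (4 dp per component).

ω' = (0.6568, -1.5700, -1.0990)

gyro term ω×Iω = (-0.0360, 0.0300, -0.0525)
α = I⁻¹(τ − ω×Iω) = (3.9200, -1.7500, 2.5250)
ω' = ω + α·dt = (0.6568, -1.5700, -1.0990)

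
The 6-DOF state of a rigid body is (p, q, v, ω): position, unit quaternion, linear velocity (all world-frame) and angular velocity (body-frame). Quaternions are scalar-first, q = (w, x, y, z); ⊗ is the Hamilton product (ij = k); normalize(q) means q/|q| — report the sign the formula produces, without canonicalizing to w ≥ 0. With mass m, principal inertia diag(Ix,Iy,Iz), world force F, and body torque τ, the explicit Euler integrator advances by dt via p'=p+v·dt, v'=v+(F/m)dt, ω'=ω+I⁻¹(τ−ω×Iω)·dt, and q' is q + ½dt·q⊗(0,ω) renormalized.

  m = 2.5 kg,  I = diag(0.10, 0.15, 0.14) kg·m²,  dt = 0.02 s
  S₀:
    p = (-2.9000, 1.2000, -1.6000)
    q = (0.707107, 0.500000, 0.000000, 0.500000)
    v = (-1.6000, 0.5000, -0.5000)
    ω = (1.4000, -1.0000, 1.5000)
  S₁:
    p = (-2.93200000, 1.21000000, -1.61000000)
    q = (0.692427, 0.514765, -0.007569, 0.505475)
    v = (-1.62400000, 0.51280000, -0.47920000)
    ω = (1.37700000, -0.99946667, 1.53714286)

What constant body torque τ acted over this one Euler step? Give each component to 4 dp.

ω₁ − ω₀ = (-0.02300000, 0.00053333, 0.03714286)
applied torque τ = (-0.1000, -0.0800, 0.1900)

τ = (-0.1000, -0.0800, 0.1900)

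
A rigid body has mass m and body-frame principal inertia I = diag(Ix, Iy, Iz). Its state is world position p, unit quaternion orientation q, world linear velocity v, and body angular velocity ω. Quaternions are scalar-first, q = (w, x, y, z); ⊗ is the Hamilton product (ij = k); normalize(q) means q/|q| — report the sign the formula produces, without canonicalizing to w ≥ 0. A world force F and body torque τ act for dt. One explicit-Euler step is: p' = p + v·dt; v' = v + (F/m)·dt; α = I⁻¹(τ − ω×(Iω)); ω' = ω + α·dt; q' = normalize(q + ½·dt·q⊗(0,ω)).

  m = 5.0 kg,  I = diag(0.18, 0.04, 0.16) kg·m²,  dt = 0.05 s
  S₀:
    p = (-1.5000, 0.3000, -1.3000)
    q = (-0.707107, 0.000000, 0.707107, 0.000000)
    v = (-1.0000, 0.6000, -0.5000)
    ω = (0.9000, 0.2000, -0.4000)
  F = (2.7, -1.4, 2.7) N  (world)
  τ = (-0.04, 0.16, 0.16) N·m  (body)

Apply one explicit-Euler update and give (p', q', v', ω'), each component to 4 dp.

p' = (-1.5500, 0.3300, -1.3250)
q' = (-0.7104, -0.0230, 0.7033, -0.0088)
v' = (-0.9730, 0.5860, -0.4730)
ω' = (0.8916, 0.4090, -0.3421)

p' = p + v·dt = (-1.5500, 0.3300, -1.3250)
new velocity v' = (-0.9730, 0.5860, -0.4730)
(τ − ω×Iω)/I = (-0.1689, 4.1800, 1.1575)
new body rate ω' = (0.8916, 0.4090, -0.3421)
2q̇ = q⊗(0,ω) = (-0.1414214, -0.9192391, -0.1414214, -0.3535535)
q + ½dt·q⊗(0,ω), renormalized = (-0.7104, -0.0230, 0.7033, -0.0088)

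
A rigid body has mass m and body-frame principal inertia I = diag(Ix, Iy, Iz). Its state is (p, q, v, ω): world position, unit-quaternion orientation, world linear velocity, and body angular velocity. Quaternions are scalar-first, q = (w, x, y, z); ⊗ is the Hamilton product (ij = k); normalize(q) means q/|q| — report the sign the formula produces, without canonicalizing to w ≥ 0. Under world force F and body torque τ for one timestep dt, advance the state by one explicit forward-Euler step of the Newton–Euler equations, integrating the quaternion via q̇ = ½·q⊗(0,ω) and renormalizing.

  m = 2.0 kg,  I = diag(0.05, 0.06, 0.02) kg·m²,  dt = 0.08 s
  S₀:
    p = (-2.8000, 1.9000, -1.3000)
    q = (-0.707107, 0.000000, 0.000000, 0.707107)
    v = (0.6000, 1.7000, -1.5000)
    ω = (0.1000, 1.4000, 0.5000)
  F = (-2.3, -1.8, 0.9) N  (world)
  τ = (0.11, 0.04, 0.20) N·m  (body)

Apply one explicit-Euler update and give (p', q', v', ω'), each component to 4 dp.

p' = (-2.7520, 2.0360, -1.4200)
q' = (-0.7200, -0.0424, -0.0367, 0.6917)
v' = (0.5080, 1.6280, -1.4640)
ω' = (0.3208, 1.4513, 1.2944)

a = (-1.1500, -0.9000, 0.4500)
new position p' = (-2.7520, 2.0360, -1.4200)
new velocity v' = (0.5080, 1.6280, -1.4640)
precession coupling ω×(Iω) = (-0.0280, 0.0015, 0.0014)
(τ − ω×Iω)/I = (2.7600, 0.6417, 9.9300)
ω + α·dt = (0.3208, 1.4513, 1.2944)
Hamilton product q⊗(0,ω) = (-0.3535535, -1.0606605, -0.9192391, -0.3535535)
q' = normalize(q + ½dt·q⊗(0,ω)) = (-0.7200, -0.0424, -0.0367, 0.6917)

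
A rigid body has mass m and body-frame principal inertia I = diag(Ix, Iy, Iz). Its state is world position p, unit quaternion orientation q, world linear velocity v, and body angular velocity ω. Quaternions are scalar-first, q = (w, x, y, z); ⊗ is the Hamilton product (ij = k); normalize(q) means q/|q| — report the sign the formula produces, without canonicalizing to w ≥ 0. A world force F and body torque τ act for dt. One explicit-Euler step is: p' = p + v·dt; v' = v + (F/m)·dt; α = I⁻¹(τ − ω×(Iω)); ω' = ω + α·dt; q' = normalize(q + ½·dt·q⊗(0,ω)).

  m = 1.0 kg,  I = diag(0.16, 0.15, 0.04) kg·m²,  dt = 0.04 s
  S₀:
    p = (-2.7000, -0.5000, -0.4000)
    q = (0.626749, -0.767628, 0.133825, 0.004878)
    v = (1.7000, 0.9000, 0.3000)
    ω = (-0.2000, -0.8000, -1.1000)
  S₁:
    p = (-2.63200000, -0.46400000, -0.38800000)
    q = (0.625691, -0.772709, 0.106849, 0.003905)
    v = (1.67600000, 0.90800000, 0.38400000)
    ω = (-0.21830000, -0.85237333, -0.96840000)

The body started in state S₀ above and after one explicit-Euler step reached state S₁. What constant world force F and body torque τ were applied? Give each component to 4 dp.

F = (-0.6000, 0.2000, 2.1000)
τ = (-0.1700, -0.1700, 0.1300)

ω₁ − ω₀ = (-0.01830000, -0.05237333, 0.13160000)
I·α + gyro = (-0.1700, -0.1700, 0.1300)
v₁ − v₀ = (-0.02400000, 0.00800000, 0.08400000)
m·(v₁−v₀)/dt = (-0.6000, 0.2000, 2.1000)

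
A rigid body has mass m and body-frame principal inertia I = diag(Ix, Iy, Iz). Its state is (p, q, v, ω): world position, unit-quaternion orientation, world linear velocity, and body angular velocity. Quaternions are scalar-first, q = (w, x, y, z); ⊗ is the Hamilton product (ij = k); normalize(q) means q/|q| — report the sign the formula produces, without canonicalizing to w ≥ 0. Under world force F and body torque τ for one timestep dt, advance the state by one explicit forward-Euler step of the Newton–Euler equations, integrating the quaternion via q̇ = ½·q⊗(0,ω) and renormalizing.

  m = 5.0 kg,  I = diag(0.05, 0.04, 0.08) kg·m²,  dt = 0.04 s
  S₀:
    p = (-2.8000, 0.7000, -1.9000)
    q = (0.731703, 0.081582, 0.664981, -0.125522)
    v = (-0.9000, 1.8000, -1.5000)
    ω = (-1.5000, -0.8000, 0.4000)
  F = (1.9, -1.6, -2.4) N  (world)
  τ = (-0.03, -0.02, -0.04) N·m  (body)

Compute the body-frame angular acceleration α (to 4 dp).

gyro term ω×Iω = (-0.0128, 0.0180, -0.0120)
(τ − ω×Iω)/I = (-0.3440, -0.9500, -0.3500)

α = (-0.3440, -0.9500, -0.3500)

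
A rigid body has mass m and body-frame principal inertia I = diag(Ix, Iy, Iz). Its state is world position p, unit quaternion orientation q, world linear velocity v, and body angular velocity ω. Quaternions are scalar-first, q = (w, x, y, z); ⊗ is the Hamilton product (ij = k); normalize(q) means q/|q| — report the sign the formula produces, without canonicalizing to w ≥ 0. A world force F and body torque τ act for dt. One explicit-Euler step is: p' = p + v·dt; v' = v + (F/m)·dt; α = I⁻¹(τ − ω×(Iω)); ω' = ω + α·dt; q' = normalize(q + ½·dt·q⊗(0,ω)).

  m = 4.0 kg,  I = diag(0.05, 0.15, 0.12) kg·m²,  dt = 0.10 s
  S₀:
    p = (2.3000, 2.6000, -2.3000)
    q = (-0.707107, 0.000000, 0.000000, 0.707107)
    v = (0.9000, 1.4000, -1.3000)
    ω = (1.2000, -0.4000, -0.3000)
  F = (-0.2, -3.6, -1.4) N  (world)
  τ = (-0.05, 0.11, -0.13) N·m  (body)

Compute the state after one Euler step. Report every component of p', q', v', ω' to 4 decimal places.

p' = (2.3900, 2.7400, -2.4300)
q' = (-0.6950, -0.0282, 0.0564, 0.7162)
v' = (0.8950, 1.3100, -1.3350)
ω' = (1.1072, -0.3435, -0.3683)

ω×(Iω) gyroscopic = (-0.0036, 0.0252, -0.0480)
angular accel α = (-0.9280, 0.5653, -0.6833)
ω + α·dt = (1.1072, -0.3435, -0.3683)
q⊗(0,ω) = (0.2121321, -0.5656856, 1.1313712, 0.2121321)
q' = normalize(q + ½dt·q⊗(0,ω)) = (-0.6950, -0.0282, 0.0564, 0.7162)
new position p' = (2.3900, 2.7400, -2.4300)
v' = v + a·dt = (0.8950, 1.3100, -1.3350)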